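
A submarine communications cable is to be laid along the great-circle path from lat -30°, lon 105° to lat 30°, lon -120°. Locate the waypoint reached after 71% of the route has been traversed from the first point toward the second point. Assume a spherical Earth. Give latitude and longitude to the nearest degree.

From cos δ = sin φ₁ sin φ₂ + cos φ₁ cos φ₂ cos Δλ, the central angle is δ ≈ 2.466 rad (141.3°).
Interpolate at f = 0.71 with slerp weights a = sin((1−f)δ)/sin δ ≈ 1.049, b = sin(fδ)/sin δ ≈ 1.573.
p = a·p₁ + b·p₂ ≈ (-0.916, -0.303, 0.262); φ = arcsin(p_z) ≈ 15.21°, λ = atan2(p_y, p_x) ≈ -161.71°.

≈ lat 15°, lon -162°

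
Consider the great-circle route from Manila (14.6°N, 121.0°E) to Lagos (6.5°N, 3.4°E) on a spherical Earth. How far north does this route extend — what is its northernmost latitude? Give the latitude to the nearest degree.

≈ 20°N

The great circle lies in the plane with unit normal n̂ = (p₁ × p₂)/|p₁ × p₂|.
Here n̂_z ≈ -0.937; the vertex latitude is φ_max = arccos|n̂_z| ≈ 20.4°.
Check via Clairaut: cos φ_max = |cos φ₁| · sin C = cos(14.6°)·sin(75.6°) ≈ 0.937, again giving ≈ 20.4°.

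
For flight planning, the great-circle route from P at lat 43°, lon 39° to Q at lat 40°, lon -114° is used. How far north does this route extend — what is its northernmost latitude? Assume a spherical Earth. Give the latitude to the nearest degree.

≈ 75°

The great circle lies in the plane with unit normal n̂ = (p₁ × p₂)/|p₁ × p₂|.
Here n̂_z ≈ -0.255; the vertex latitude is φ_max = arccos|n̂_z| ≈ 75.2°.
Check via Clairaut: cos φ_max = |cos φ₁| · sin C = cos(43.0°)·sin(20.4°) ≈ 0.255, again giving ≈ 75.2°.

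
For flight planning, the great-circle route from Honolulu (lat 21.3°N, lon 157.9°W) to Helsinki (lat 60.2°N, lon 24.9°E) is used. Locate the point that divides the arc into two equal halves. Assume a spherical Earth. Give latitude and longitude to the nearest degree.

≈ lat 70°N, lon 161°W

Convert each endpoint to a unit vector on the sphere (x = cos φ cos λ, y = cos φ sin λ, z = sin φ).
The central angle between the endpoints is δ = arccos(p₁·p₂) ≈ 1.719 rad (98.5°).
Interpolate at f = 1/2 with slerp weights a = sin((1−f)δ)/sin δ ≈ 0.766, b = sin(fδ)/sin δ ≈ 0.766.
p = a·p₁ + b·p₂ ≈ (-0.316, -0.108, 0.943); φ = arcsin(p_z) ≈ 70.50°, λ = atan2(p_y, p_x) ≈ -161.09°.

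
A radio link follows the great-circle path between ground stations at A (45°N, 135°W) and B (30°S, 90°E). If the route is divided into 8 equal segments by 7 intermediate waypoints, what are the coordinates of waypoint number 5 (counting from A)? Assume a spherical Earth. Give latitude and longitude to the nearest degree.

≈ (6°N, 131°E)

Convert each endpoint to a unit vector on the sphere (x = cos φ cos λ, y = cos φ sin λ, z = sin φ).
The central angle between the endpoints is δ = arccos(p₁·p₂) ≈ 2.476 rad (141.9°).
Interpolate at f = 5/8 with slerp weights a = sin((1−f)δ)/sin δ ≈ 1.297, b = sin(fδ)/sin δ ≈ 1.619.
p = a·p₁ + b·p₂ ≈ (-0.648, 0.754, 0.107); φ = arcsin(p_z) ≈ 6.17°, λ = atan2(p_y, p_x) ≈ 130.70°.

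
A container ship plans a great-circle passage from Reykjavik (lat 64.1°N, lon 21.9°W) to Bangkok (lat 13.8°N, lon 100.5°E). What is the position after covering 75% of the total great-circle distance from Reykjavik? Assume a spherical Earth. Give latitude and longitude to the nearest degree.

The haversine formula gives a central angle δ ≈ 1.584 rad (90.7°) between the endpoints.
Interpolate at f = 0.75 with slerp weights a = sin((1−f)δ)/sin δ ≈ 0.386, b = sin(fδ)/sin δ ≈ 0.928.
p = a·p₁ + b·p₂ ≈ (-0.008, 0.823, 0.568); φ = arcsin(p_z) ≈ 34.62°, λ = atan2(p_y, p_x) ≈ 90.55°.

≈ lat 35°N, lon 91°E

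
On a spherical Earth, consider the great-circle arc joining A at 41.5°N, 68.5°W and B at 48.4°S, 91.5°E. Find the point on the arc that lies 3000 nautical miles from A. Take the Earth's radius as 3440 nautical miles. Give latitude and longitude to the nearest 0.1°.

Convert each endpoint to a unit vector on the sphere (x = cos φ cos λ, y = cos φ sin λ, z = sin φ).
The central angle between the endpoints is δ = arccos(p₁·p₂) ≈ 2.868 rad (164.3°). The total great-circle distance is δ·R ≈ 2.868 × 3440 ≈ 9865 nmi, so the target fraction is f = 3000/9865 ≈ 0.304.
Interpolate at f ≈ 0.304 with slerp weights a = sin((1−f)δ)/sin δ ≈ 3.370, b = sin(fδ)/sin δ ≈ 2.832.
p = a·p₁ + b·p₂ ≈ (0.876, -0.469, 0.115); φ = arcsin(p_z) ≈ 6.61°, λ = atan2(p_y, p_x) ≈ -28.15°.

≈ 6.6°N, 28.1°W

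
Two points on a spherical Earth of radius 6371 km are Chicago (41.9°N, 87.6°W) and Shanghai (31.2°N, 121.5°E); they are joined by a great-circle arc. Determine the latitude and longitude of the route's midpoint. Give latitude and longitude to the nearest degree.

Write both endpoints as unit vectors p₁, p₂ with components (cos φ cos λ, cos φ sin λ, sin φ).
The central angle between the endpoints is δ = arccos(p₁·p₂) ≈ 1.783 rad (102.1°).
Interpolate at f = 1/2 with slerp weights a = sin((1−f)δ)/sin δ ≈ 0.796, b = sin(fδ)/sin δ ≈ 0.796.
p = a·p₁ + b·p₂ ≈ (-0.331, -0.011, 0.944); φ = arcsin(p_z) ≈ 70.67°, λ = atan2(p_y, p_x) ≈ -178.02°.

≈ 71°N, 178°W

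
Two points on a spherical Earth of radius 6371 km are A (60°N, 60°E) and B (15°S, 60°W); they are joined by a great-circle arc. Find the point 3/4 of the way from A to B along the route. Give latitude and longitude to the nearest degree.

Convert each endpoint to a unit vector on the sphere (x = cos φ cos λ, y = cos φ sin λ, z = sin φ).
The central angle between the endpoints is δ = arccos(p₁·p₂) ≈ 2.055 rad (117.8°).
Interpolate at f = 3/4 with slerp weights a = sin((1−f)δ)/sin δ ≈ 0.555, b = sin(fδ)/sin δ ≈ 1.129.
p = a·p₁ + b·p₂ ≈ (0.684, -0.704, 0.189); φ = arcsin(p_z) ≈ 10.87°, λ = atan2(p_y, p_x) ≈ -45.83°.

≈ (11°N, 46°W)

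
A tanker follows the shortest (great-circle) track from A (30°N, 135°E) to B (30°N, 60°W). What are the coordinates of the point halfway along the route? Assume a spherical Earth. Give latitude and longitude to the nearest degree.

The haversine formula gives a central angle δ ≈ 2.065 rad (118.3°) between the endpoints.
Interpolate at f = 1/2 with slerp weights a = sin((1−f)δ)/sin δ ≈ 0.975, b = sin(fδ)/sin δ ≈ 0.975.
p = a·p₁ + b·p₂ ≈ (-0.175, -0.134, 0.975); φ = arcsin(p_z) ≈ 77.26°, λ = atan2(p_y, p_x) ≈ -142.50°.

≈ (77°N, 142°W)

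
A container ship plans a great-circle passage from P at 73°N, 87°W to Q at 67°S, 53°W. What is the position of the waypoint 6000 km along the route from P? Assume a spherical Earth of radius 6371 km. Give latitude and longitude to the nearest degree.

≈ 20°N, 69°W

Write both endpoints as unit vectors p₁, p₂ with components (cos φ cos λ, cos φ sin λ, sin φ).
The central angle between the endpoints is δ = arccos(p₁·p₂) ≈ 2.474 rad (141.8°). The total great-circle distance is δ·R ≈ 2.474 × 6371 ≈ 15765 km, so the target fraction is f = 6000/15765 ≈ 0.381.
Interpolate at f ≈ 0.381 with slerp weights a = sin((1−f)δ)/sin δ ≈ 1.615, b = sin(fδ)/sin δ ≈ 1.307.
p = a·p₁ + b·p₂ ≈ (0.332, -0.879, 0.341); φ = arcsin(p_z) ≈ 19.97°, λ = atan2(p_y, p_x) ≈ -69.31°.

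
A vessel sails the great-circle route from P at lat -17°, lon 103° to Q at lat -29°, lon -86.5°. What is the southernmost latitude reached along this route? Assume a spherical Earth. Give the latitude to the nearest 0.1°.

≈ -79.1°

The great circle lies in the plane with unit normal n̂ = (p₁ × p₂)/|p₁ × p₂|.
Here n̂_z ≈ +0.189; the vertex latitude is φ_max = arccos|n̂_z| ≈ 79.1°.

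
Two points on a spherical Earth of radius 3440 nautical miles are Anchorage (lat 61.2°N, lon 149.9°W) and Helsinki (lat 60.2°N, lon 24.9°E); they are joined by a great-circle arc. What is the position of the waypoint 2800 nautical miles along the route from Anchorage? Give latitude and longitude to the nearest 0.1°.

From cos δ = sin φ₁ sin φ₂ + cos φ₁ cos φ₂ cos Δλ, the central angle is δ ≈ 1.022 rad (58.5°). The total great-circle distance is δ·R ≈ 1.022 × 3440 ≈ 3514 nmi, so the target fraction is f = 2800/3514 ≈ 0.797.
Interpolate at f ≈ 0.797 with slerp weights a = sin((1−f)δ)/sin δ ≈ 0.242, b = sin(fδ)/sin δ ≈ 0.852.
p = a·p₁ + b·p₂ ≈ (0.283, 0.120, 0.951); φ = arcsin(p_z) ≈ 72.07°, λ = atan2(p_y, p_x) ≈ 22.94°.

≈ lat 72.1°N, lon 22.9°E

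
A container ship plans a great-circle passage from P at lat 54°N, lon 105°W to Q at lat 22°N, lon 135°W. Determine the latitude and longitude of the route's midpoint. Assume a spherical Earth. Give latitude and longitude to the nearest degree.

≈ lat 39°N, lon 123°W

The haversine formula gives a central angle δ ≈ 0.684 rad (39.2°) between the endpoints.
Interpolate at f = 1/2 with slerp weights a = sin((1−f)δ)/sin δ ≈ 0.531, b = sin(fδ)/sin δ ≈ 0.531.
p = a·p₁ + b·p₂ ≈ (-0.429, -0.649, 0.628); φ = arcsin(p_z) ≈ 38.92°, λ = atan2(p_y, p_x) ≈ -123.44°.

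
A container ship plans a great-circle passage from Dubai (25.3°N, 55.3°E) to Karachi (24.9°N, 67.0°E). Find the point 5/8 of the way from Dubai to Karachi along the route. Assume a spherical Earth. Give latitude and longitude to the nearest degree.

Convert each endpoint to a unit vector on the sphere (x = cos φ cos λ, y = cos φ sin λ, z = sin φ).
The central angle between the endpoints is δ = arccos(p₁·p₂) ≈ 0.185 rad (10.6°).
Interpolate at f = 5/8 with slerp weights a = sin((1−f)δ)/sin δ ≈ 0.377, b = sin(fδ)/sin δ ≈ 0.627.
p = a·p₁ + b·p₂ ≈ (0.416, 0.804, 0.425); φ = arcsin(p_z) ≈ 25.16°, λ = atan2(p_y, p_x) ≈ 62.62°.

≈ 25°N, 63°E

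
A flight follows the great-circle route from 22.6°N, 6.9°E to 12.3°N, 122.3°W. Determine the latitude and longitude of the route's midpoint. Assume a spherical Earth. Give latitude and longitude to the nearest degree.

≈ 36°N, 61°W

The haversine formula gives a central angle δ ≈ 2.081 rad (119.2°) between the endpoints.
Interpolate at f = 1/2 with slerp weights a = sin((1−f)δ)/sin δ ≈ 0.988, b = sin(fδ)/sin δ ≈ 0.988.
p = a·p₁ + b·p₂ ≈ (0.390, -0.707, 0.590); φ = arcsin(p_z) ≈ 36.19°, λ = atan2(p_y, p_x) ≈ -61.11°.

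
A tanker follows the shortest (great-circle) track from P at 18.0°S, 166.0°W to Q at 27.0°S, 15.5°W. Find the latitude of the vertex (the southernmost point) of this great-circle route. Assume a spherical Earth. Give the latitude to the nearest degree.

≈ 59°S

The great circle lies in the plane with unit normal n̂ = (p₁ × p₂)/|p₁ × p₂|.
Here n̂_z ≈ +0.520; the vertex latitude is φ_max = arccos|n̂_z| ≈ 58.7°.
Check via Clairaut: cos φ_max = |cos φ₁| · sin C = cos(18.0°)·sin(146.8°) ≈ 0.520, again giving ≈ 58.7°.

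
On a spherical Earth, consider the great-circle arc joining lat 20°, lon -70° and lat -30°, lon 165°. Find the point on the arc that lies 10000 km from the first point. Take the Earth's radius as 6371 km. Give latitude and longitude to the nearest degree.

Convert each endpoint to a unit vector on the sphere (x = cos φ cos λ, y = cos φ sin λ, z = sin φ).
The central angle between the endpoints is δ = arccos(p₁·p₂) ≈ 2.262 rad (129.6°). The total great-circle distance is δ·R ≈ 2.262 × 6371 ≈ 14414 km, so the target fraction is f = 10000/14414 ≈ 0.694.
Interpolate at f ≈ 0.694 with slerp weights a = sin((1−f)δ)/sin δ ≈ 0.829, b = sin(fδ)/sin δ ≈ 1.298.
p = a·p₁ + b·p₂ ≈ (-0.820, -0.441, -0.366); φ = arcsin(p_z) ≈ -21.44°, λ = atan2(p_y, p_x) ≈ -151.70°.

≈ lat -21°, lon -152°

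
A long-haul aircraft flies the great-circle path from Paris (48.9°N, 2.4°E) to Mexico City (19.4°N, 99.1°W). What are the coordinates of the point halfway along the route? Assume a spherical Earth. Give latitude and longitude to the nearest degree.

The haversine formula gives a central angle δ ≈ 1.444 rad (82.7°) between the endpoints.
Interpolate at f = 1/2 with slerp weights a = sin((1−f)δ)/sin δ ≈ 0.666, b = sin(fδ)/sin δ ≈ 0.666.
p = a·p₁ + b·p₂ ≈ (0.338, -0.602, 0.723); φ = arcsin(p_z) ≈ 46.33°, λ = atan2(p_y, p_x) ≈ -60.68°.

≈ 46°N, 61°W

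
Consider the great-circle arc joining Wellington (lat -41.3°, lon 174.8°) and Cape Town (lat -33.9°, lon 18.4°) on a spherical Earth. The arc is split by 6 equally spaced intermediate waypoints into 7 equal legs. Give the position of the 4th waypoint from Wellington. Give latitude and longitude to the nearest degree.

≈ lat -72°, lon 60°

Write both endpoints as unit vectors p₁, p₂ with components (cos φ cos λ, cos φ sin λ, sin φ).
The central angle between the endpoints is δ = arccos(p₁·p₂) ≈ 1.776 rad (101.7°).
Interpolate at f = 4/7 with slerp weights a = sin((1−f)δ)/sin δ ≈ 0.704, b = sin(fδ)/sin δ ≈ 0.867.
p = a·p₁ + b·p₂ ≈ (0.156, 0.275, -0.949); φ = arcsin(p_z) ≈ -71.55°, λ = atan2(p_y, p_x) ≈ 60.42°.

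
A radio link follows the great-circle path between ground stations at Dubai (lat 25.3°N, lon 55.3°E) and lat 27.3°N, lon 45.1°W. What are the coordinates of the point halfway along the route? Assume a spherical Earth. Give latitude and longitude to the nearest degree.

≈ lat 38°N, lon 6°E

Convert each endpoint to a unit vector on the sphere (x = cos φ cos λ, y = cos φ sin λ, z = sin φ).
The central angle between the endpoints is δ = arccos(p₁·p₂) ≈ 1.520 rad (87.1°).
Interpolate at f = 1/2 with slerp weights a = sin((1−f)δ)/sin δ ≈ 0.690, b = sin(fδ)/sin δ ≈ 0.690.
p = a·p₁ + b·p₂ ≈ (0.788, 0.079, 0.611); φ = arcsin(p_z) ≈ 37.67°, λ = atan2(p_y, p_x) ≈ 5.69°.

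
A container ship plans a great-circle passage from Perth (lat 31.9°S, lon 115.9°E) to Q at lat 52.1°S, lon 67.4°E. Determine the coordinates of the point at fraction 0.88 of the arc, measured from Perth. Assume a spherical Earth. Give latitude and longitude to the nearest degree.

From cos δ = sin φ₁ sin φ₂ + cos φ₁ cos φ₂ cos Δλ, the central angle is δ ≈ 0.704 rad (40.3°).
Interpolate at f = 0.88 with slerp weights a = sin((1−f)δ)/sin δ ≈ 0.130, b = sin(fδ)/sin δ ≈ 0.897.
p = a·p₁ + b·p₂ ≈ (0.163, 0.608, -0.777); φ = arcsin(p_z) ≈ -50.96°, λ = atan2(p_y, p_x) ≈ 74.96°.

≈ lat 51°S, lon 75°E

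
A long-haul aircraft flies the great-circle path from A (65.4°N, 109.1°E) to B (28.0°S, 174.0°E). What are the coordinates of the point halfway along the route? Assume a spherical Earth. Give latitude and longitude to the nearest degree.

Write both endpoints as unit vectors p₁, p₂ with components (cos φ cos λ, cos φ sin λ, sin φ).
The central angle between the endpoints is δ = arccos(p₁·p₂) ≈ 1.845 rad (105.7°).
Interpolate at f = 1/2 with slerp weights a = sin((1−f)δ)/sin δ ≈ 0.828, b = sin(fδ)/sin δ ≈ 0.828.
p = a·p₁ + b·p₂ ≈ (-0.840, 0.402, 0.364); φ = arcsin(p_z) ≈ 21.36°, λ = atan2(p_y, p_x) ≈ 154.41°.

≈ (21°N, 154°E)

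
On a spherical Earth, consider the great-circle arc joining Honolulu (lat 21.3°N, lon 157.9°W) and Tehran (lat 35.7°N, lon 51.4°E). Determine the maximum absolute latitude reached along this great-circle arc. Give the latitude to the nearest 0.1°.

The great circle lies in the plane with unit normal n̂ = (p₁ × p₂)/|p₁ × p₂|.
Here n̂_z ≈ -0.414; the vertex latitude is φ_max = arccos|n̂_z| ≈ 65.5°.
Check via Clairaut: cos φ_max = |cos φ₁| · sin C = cos(21.3°)·sin(26.4°) ≈ 0.414, again giving ≈ 65.5°.

≈ 65.5°N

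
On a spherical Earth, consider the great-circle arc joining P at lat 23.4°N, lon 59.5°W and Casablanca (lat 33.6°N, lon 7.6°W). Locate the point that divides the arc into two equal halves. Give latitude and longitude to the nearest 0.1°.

≈ lat 31.1°N, lon 34.9°W

From cos δ = sin φ₁ sin φ₂ + cos φ₁ cos φ₂ cos Δλ, the central angle is δ ≈ 0.807 rad (46.3°).
Interpolate at f = 1/2 with slerp weights a = sin((1−f)δ)/sin δ ≈ 0.544, b = sin(fδ)/sin δ ≈ 0.544.
p = a·p₁ + b·p₂ ≈ (0.702, -0.490, 0.517); φ = arcsin(p_z) ≈ 31.12°, λ = atan2(p_y, p_x) ≈ -34.90°.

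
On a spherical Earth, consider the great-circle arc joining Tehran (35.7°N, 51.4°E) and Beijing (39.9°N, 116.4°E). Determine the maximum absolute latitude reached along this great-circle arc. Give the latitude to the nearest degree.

The great circle lies in the plane with unit normal n̂ = (p₁ × p₂)/|p₁ × p₂|.
Here n̂_z ≈ +0.733; the vertex latitude is φ_max = arccos|n̂_z| ≈ 42.9°.

≈ 43°N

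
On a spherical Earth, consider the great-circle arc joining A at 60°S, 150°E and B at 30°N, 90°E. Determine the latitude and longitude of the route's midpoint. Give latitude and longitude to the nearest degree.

≈ 17°S, 111°E

Convert each endpoint to a unit vector on the sphere (x = cos φ cos λ, y = cos φ sin λ, z = sin φ).
The central angle between the endpoints is δ = arccos(p₁·p₂) ≈ 1.789 rad (102.5°).
Interpolate at f = 1/2 with slerp weights a = sin((1−f)δ)/sin δ ≈ 0.799, b = sin(fδ)/sin δ ≈ 0.799.
p = a·p₁ + b·p₂ ≈ (-0.346, 0.892, -0.292); φ = arcsin(p_z) ≈ -17.00°, λ = atan2(p_y, p_x) ≈ 111.21°.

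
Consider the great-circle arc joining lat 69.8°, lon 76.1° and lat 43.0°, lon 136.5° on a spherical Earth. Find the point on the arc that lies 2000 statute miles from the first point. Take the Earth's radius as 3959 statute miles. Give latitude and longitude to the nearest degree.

≈ lat 53°, lon 128°

Write both endpoints as unit vectors p₁, p₂ with components (cos φ cos λ, cos φ sin λ, sin φ).
The central angle between the endpoints is δ = arccos(p₁·p₂) ≈ 0.700 rad (40.1°). The total great-circle distance is δ·R ≈ 0.700 × 3959 ≈ 2772 mi, so the target fraction is f = 2000/2772 ≈ 0.722.
Interpolate at f ≈ 0.722 with slerp weights a = sin((1−f)δ)/sin δ ≈ 0.301, b = sin(fδ)/sin δ ≈ 0.751.
p = a·p₁ + b·p₂ ≈ (-0.374, 0.479, 0.794); φ = arcsin(p_z) ≈ 52.60°, λ = atan2(p_y, p_x) ≈ 127.95°.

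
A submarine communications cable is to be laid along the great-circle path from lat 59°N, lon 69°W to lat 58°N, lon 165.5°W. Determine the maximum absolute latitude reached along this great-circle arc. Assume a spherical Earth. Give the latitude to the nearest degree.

≈ 68°N

The great circle lies in the plane with unit normal n̂ = (p₁ × p₂)/|p₁ × p₂|.
Here n̂_z ≈ -0.378; the vertex latitude is φ_max = arccos|n̂_z| ≈ 67.8°.
Check via Clairaut: cos φ_max = |cos φ₁| · sin C = cos(59.0°)·sin(47.2°) ≈ 0.378, again giving ≈ 67.8°.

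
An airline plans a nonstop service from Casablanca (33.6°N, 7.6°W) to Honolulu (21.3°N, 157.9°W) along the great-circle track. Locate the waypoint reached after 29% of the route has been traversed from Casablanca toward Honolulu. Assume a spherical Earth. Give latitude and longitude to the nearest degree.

≈ 59°N, 43°W

Convert each endpoint to a unit vector on the sphere (x = cos φ cos λ, y = cos φ sin λ, z = sin φ).
The central angle between the endpoints is δ = arccos(p₁·p₂) ≈ 2.064 rad (118.2°).
Interpolate at f = 0.29 with slerp weights a = sin((1−f)δ)/sin δ ≈ 1.129, b = sin(fδ)/sin δ ≈ 0.639.
p = a·p₁ + b·p₂ ≈ (0.380, -0.348, 0.857); φ = arcsin(p_z) ≈ 58.97°, λ = atan2(p_y, p_x) ≈ -42.53°.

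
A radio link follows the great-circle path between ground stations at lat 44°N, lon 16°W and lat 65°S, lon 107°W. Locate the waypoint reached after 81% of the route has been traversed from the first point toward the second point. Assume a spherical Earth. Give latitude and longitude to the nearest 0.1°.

≈ lat 49.5°S, lon 70.4°W

The haversine formula gives a central angle δ ≈ 2.259 rad (129.4°) between the endpoints.
Interpolate at f = 0.81 with slerp weights a = sin((1−f)δ)/sin δ ≈ 0.539, b = sin(fδ)/sin δ ≈ 1.251.
p = a·p₁ + b·p₂ ≈ (0.218, -0.612, -0.760); φ = arcsin(p_z) ≈ -49.46°, λ = atan2(p_y, p_x) ≈ -70.43°.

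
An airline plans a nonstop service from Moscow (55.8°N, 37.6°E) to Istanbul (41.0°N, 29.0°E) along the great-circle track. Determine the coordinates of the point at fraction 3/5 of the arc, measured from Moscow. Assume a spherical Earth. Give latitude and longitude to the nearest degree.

Convert each endpoint to a unit vector on the sphere (x = cos φ cos λ, y = cos φ sin λ, z = sin φ).
The central angle between the endpoints is δ = arccos(p₁·p₂) ≈ 0.276 rad (15.8°).
Interpolate at f = 3/5 with slerp weights a = sin((1−f)δ)/sin δ ≈ 0.404, b = sin(fδ)/sin δ ≈ 0.605.
p = a·p₁ + b·p₂ ≈ (0.579, 0.360, 0.731); φ = arcsin(p_z) ≈ 46.99°, λ = atan2(p_y, p_x) ≈ 31.86°.

≈ 47°N, 32°E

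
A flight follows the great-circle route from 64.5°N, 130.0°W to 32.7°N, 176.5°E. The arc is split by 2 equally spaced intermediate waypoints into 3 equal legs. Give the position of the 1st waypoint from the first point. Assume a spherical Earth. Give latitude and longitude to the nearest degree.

≈ 57°N, 157°W

From cos δ = sin φ₁ sin φ₂ + cos φ₁ cos φ₂ cos Δλ, the central angle is δ ≈ 0.791 rad (45.3°).
Interpolate at f = 1/3 with slerp weights a = sin((1−f)δ)/sin δ ≈ 0.708, b = sin(fδ)/sin δ ≈ 0.367.
p = a·p₁ + b·p₂ ≈ (-0.504, -0.215, 0.837); φ = arcsin(p_z) ≈ 56.80°, λ = atan2(p_y, p_x) ≈ -156.93°.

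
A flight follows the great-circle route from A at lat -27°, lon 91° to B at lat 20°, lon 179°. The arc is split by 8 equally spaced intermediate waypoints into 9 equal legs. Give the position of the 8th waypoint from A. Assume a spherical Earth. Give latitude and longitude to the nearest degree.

≈ lat 15°, lon 169°

Write both endpoints as unit vectors p₁, p₂ with components (cos φ cos λ, cos φ sin λ, sin φ).
The central angle between the endpoints is δ = arccos(p₁·p₂) ≈ 1.697 rad (97.2°).
Interpolate at f = 8/9 with slerp weights a = sin((1−f)δ)/sin δ ≈ 0.189, b = sin(fδ)/sin δ ≈ 1.006.
p = a·p₁ + b·p₂ ≈ (-0.948, 0.185, 0.258); φ = arcsin(p_z) ≈ 14.97°, λ = atan2(p_y, p_x) ≈ 168.97°.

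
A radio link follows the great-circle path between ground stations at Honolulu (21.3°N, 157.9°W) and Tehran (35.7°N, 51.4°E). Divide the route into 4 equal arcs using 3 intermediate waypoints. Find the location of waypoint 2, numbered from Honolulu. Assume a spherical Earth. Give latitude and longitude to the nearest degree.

≈ 64°N, 141°E

The haversine formula gives a central angle δ ≈ 2.035 rad (116.6°) between the endpoints.
Interpolate at f = 2/4 with slerp weights a = sin((1−f)δ)/sin δ ≈ 0.952, b = sin(fδ)/sin δ ≈ 0.952.
p = a·p₁ + b·p₂ ≈ (-0.339, 0.270, 0.901); φ = arcsin(p_z) ≈ 64.29°, λ = atan2(p_y, p_x) ≈ 141.45°.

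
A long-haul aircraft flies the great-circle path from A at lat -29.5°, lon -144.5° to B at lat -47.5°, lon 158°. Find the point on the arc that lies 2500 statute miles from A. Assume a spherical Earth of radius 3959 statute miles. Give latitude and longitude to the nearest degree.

≈ lat -46°, lon 174°

Write both endpoints as unit vectors p₁, p₂ with components (cos φ cos λ, cos φ sin λ, sin φ).
The central angle between the endpoints is δ = arccos(p₁·p₂) ≈ 0.824 rad (47.2°). The total great-circle distance is δ·R ≈ 0.824 × 3959 ≈ 3264 mi, so the target fraction is f = 2500/3264 ≈ 0.766.
Interpolate at f ≈ 0.766 with slerp weights a = sin((1−f)δ)/sin δ ≈ 0.261, b = sin(fδ)/sin δ ≈ 0.804.
p = a·p₁ + b·p₂ ≈ (-0.689, 0.071, -0.721); φ = arcsin(p_z) ≈ -46.18°, λ = atan2(p_y, p_x) ≈ 174.07°.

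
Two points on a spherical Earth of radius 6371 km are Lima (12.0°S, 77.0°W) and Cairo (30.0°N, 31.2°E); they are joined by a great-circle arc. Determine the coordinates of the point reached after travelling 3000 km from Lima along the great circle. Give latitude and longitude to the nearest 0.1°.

Convert each endpoint to a unit vector on the sphere (x = cos φ cos λ, y = cos φ sin λ, z = sin φ).
The central angle between the endpoints is δ = arccos(p₁·p₂) ≈ 1.948 rad (111.6°). The total great-circle distance is δ·R ≈ 1.948 × 6371 ≈ 12412 km, so the target fraction is f = 3000/12412 ≈ 0.242.
Interpolate at f ≈ 0.242 with slerp weights a = sin((1−f)δ)/sin δ ≈ 1.071, b = sin(fδ)/sin δ ≈ 0.488.
p = a·p₁ + b·p₂ ≈ (0.597, -0.802, 0.021); φ = arcsin(p_z) ≈ 1.22°, λ = atan2(p_y, p_x) ≈ -53.32°.

≈ 1.2°N, 53.3°W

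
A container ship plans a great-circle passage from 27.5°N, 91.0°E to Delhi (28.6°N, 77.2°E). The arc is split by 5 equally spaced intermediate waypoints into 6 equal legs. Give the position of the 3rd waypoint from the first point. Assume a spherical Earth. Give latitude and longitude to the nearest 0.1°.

≈ 28.2°N, 84.1°E

From cos δ = sin φ₁ sin φ₂ + cos φ₁ cos φ₂ cos Δλ, the central angle is δ ≈ 0.213 rad (12.2°).
Interpolate at f = 3/6 with slerp weights a = sin((1−f)δ)/sin δ ≈ 0.503, b = sin(fδ)/sin δ ≈ 0.503.
p = a·p₁ + b·p₂ ≈ (0.090, 0.877, 0.473); φ = arcsin(p_z) ≈ 28.22°, λ = atan2(p_y, p_x) ≈ 84.14°.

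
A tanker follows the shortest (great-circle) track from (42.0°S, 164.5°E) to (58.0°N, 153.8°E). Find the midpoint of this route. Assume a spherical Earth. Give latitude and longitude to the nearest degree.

≈ (8°N, 160°E)

The haversine formula gives a central angle δ ≈ 1.752 rad (100.4°) between the endpoints.
Interpolate at f = 1/2 with slerp weights a = sin((1−f)δ)/sin δ ≈ 0.781, b = sin(fδ)/sin δ ≈ 0.781.
p = a·p₁ + b·p₂ ≈ (-0.931, 0.338, 0.140); φ = arcsin(p_z) ≈ 8.03°, λ = atan2(p_y, p_x) ≈ 160.05°.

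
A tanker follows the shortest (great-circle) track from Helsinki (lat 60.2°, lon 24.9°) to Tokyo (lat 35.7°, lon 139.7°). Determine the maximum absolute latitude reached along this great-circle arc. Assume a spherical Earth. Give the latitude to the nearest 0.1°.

≈ 67.1°

The great circle lies in the plane with unit normal n̂ = (p₁ × p₂)/|p₁ × p₂|.
Here n̂_z ≈ +0.389; the vertex latitude is φ_max = arccos|n̂_z| ≈ 67.1°.
Check via Clairaut: cos φ_max = |cos φ₁| · sin C = cos(60.2°)·sin(51.5°) ≈ 0.389, again giving ≈ 67.1°.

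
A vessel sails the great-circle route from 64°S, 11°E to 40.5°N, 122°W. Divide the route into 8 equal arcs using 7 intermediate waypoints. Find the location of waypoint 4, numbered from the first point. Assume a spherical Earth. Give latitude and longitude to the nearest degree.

Convert each endpoint to a unit vector on the sphere (x = cos φ cos λ, y = cos φ sin λ, z = sin φ).
The central angle between the endpoints is δ = arccos(p₁·p₂) ≈ 2.517 rad (144.2°).
Interpolate at f = 4/8 with slerp weights a = sin((1−f)δ)/sin δ ≈ 1.627, b = sin(fδ)/sin δ ≈ 1.627.
p = a·p₁ + b·p₂ ≈ (0.045, -0.913, -0.406); φ = arcsin(p_z) ≈ -23.93°, λ = atan2(p_y, p_x) ≈ -87.21°.

≈ 24°S, 87°W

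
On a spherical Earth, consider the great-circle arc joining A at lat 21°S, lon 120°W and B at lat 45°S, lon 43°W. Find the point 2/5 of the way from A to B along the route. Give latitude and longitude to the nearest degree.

≈ lat 37°S, lon 95°W

Write both endpoints as unit vectors p₁, p₂ with components (cos φ cos λ, cos φ sin λ, sin φ).
The central angle between the endpoints is δ = arccos(p₁·p₂) ≈ 1.157 rad (66.3°).
Interpolate at f = 2/5 with slerp weights a = sin((1−f)δ)/sin δ ≈ 0.699, b = sin(fδ)/sin δ ≈ 0.488.
p = a·p₁ + b·p₂ ≈ (-0.074, -0.800, -0.595); φ = arcsin(p_z) ≈ -36.53°, λ = atan2(p_y, p_x) ≈ -95.28°.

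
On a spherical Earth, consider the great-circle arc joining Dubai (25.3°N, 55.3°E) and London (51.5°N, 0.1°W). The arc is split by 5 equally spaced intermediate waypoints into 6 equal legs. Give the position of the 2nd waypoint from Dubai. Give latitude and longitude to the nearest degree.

≈ (37°N, 42°E)

The haversine formula gives a central angle δ ≈ 0.858 rad (49.2°) between the endpoints.
Interpolate at f = 2/6 with slerp weights a = sin((1−f)δ)/sin δ ≈ 0.716, b = sin(fδ)/sin δ ≈ 0.373.
p = a·p₁ + b·p₂ ≈ (0.600, 0.531, 0.598); φ = arcsin(p_z) ≈ 36.70°, λ = atan2(p_y, p_x) ≈ 41.51°.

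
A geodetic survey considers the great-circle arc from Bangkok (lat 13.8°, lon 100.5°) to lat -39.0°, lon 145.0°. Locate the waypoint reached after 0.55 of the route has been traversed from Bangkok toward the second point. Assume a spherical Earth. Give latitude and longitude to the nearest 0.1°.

≈ lat -16.3°, lon 122.2°

Write both endpoints as unit vectors p₁, p₂ with components (cos φ cos λ, cos φ sin λ, sin φ).
The central angle between the endpoints is δ = arccos(p₁·p₂) ≈ 1.172 rad (67.2°).
Interpolate at f = 0.55 with slerp weights a = sin((1−f)δ)/sin δ ≈ 0.546, b = sin(fδ)/sin δ ≈ 0.652.
p = a·p₁ + b·p₂ ≈ (-0.512, 0.812, -0.280); φ = arcsin(p_z) ≈ -16.27°, λ = atan2(p_y, p_x) ≈ 122.22°.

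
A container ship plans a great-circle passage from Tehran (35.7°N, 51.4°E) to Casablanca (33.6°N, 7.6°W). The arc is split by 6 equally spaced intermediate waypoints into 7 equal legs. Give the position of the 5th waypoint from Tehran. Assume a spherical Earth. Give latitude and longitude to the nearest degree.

Write both endpoints as unit vectors p₁, p₂ with components (cos φ cos λ, cos φ sin λ, sin φ).
The central angle between the endpoints is δ = arccos(p₁·p₂) ≈ 0.835 rad (47.8°).
Interpolate at f = 5/7 with slerp weights a = sin((1−f)δ)/sin δ ≈ 0.319, b = sin(fδ)/sin δ ≈ 0.758.
p = a·p₁ + b·p₂ ≈ (0.787, 0.119, 0.605); φ = arcsin(p_z) ≈ 37.25°, λ = atan2(p_y, p_x) ≈ 8.59°.

≈ (37°N, 9°E)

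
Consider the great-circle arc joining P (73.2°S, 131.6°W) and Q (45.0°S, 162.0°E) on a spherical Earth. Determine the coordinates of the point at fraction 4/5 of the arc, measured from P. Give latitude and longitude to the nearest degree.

The haversine formula gives a central angle δ ≈ 0.709 rad (40.6°) between the endpoints.
Interpolate at f = 4/5 with slerp weights a = sin((1−f)δ)/sin δ ≈ 0.217, b = sin(fδ)/sin δ ≈ 0.825.
p = a·p₁ + b·p₂ ≈ (-0.597, 0.133, -0.791); φ = arcsin(p_z) ≈ -52.31°, λ = atan2(p_y, p_x) ≈ 167.40°.

≈ (52°S, 167°E)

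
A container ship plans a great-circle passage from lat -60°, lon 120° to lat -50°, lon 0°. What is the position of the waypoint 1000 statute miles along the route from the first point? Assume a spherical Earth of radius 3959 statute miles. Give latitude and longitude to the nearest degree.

≈ lat -69°, lon 93°

The haversine formula gives a central angle δ ≈ 1.044 rad (59.8°) between the endpoints. The total great-circle distance is δ·R ≈ 1.044 × 3959 ≈ 4133 mi, so the target fraction is f = 1000/4133 ≈ 0.242.
Interpolate at f ≈ 0.242 with slerp weights a = sin((1−f)δ)/sin δ ≈ 0.823, b = sin(fδ)/sin δ ≈ 0.289.
p = a·p₁ + b·p₂ ≈ (-0.020, 0.356, -0.934); φ = arcsin(p_z) ≈ -69.09°, λ = atan2(p_y, p_x) ≈ 93.20°.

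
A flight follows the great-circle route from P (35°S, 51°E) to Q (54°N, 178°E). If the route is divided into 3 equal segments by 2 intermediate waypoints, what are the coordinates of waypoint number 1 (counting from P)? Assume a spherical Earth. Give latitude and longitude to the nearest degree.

≈ (1°N, 82°E)

Convert each endpoint to a unit vector on the sphere (x = cos φ cos λ, y = cos φ sin λ, z = sin φ).
The central angle between the endpoints is δ = arccos(p₁·p₂) ≈ 2.425 rad (138.9°).
Interpolate at f = 1/3 with slerp weights a = sin((1−f)δ)/sin δ ≈ 1.520, b = sin(fδ)/sin δ ≈ 1.100.
p = a·p₁ + b·p₂ ≈ (0.137, 0.990, 0.018); φ = arcsin(p_z) ≈ 1.04°, λ = atan2(p_y, p_x) ≈ 82.11°.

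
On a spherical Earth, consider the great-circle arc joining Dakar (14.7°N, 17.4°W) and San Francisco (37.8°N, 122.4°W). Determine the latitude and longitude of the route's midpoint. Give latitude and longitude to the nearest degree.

The haversine formula gives a central angle δ ≈ 1.613 rad (92.4°) between the endpoints.
Interpolate at f = 1/2 with slerp weights a = sin((1−f)δ)/sin δ ≈ 0.723, b = sin(fδ)/sin δ ≈ 0.723.
p = a·p₁ + b·p₂ ≈ (0.361, -0.691, 0.626); φ = arcsin(p_z) ≈ 38.77°, λ = atan2(p_y, p_x) ≈ -62.42°.

≈ 39°N, 62°W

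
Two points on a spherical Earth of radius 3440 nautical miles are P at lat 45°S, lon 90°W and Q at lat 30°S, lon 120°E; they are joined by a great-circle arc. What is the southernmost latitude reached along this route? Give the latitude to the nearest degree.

≈ 72°S

The great circle lies in the plane with unit normal n̂ = (p₁ × p₂)/|p₁ × p₂|.
Here n̂_z ≈ -0.311; the vertex latitude is φ_max = arccos|n̂_z| ≈ 71.9°.
Check via Clairaut: cos φ_max = |cos φ₁| · sin C = cos(45.0°)·sin(153.9°) ≈ 0.311, again giving ≈ 71.9°.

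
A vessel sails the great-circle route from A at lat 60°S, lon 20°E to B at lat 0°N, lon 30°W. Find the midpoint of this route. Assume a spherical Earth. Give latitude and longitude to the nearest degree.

≈ lat 32°S, lon 14°W

Write both endpoints as unit vectors p₁, p₂ with components (cos φ cos λ, cos φ sin λ, sin φ).
The central angle between the endpoints is δ = arccos(p₁·p₂) ≈ 1.244 rad (71.3°).
Interpolate at f = 1/2 with slerp weights a = sin((1−f)δ)/sin δ ≈ 0.615, b = sin(fδ)/sin δ ≈ 0.615.
p = a·p₁ + b·p₂ ≈ (0.822, -0.202, -0.533); φ = arcsin(p_z) ≈ -32.19°, λ = atan2(p_y, p_x) ≈ -13.84°.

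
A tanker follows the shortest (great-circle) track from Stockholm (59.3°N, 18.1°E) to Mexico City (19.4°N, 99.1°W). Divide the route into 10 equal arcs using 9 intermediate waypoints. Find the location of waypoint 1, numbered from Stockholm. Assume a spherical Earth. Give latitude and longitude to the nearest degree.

From cos δ = sin φ₁ sin φ₂ + cos φ₁ cos φ₂ cos Δλ, the central angle is δ ≈ 1.505 rad (86.2°).
Interpolate at f = 1/10 with slerp weights a = sin((1−f)δ)/sin δ ≈ 0.979, b = sin(fδ)/sin δ ≈ 0.150.
p = a·p₁ + b·p₂ ≈ (0.453, 0.015, 0.892); φ = arcsin(p_z) ≈ 63.07°, λ = atan2(p_y, p_x) ≈ 1.94°.

≈ 63°N, 2°E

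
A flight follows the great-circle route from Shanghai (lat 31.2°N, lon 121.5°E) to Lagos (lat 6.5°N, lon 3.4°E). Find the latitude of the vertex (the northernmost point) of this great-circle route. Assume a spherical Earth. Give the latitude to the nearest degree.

≈ 37°N

The great circle lies in the plane with unit normal n̂ = (p₁ × p₂)/|p₁ × p₂|.
Here n̂_z ≈ -0.798; the vertex latitude is φ_max = arccos|n̂_z| ≈ 37.1°.
Check via Clairaut: cos φ_max = |cos φ₁| · sin C = cos(31.2°)·sin(68.8°) ≈ 0.798, again giving ≈ 37.1°.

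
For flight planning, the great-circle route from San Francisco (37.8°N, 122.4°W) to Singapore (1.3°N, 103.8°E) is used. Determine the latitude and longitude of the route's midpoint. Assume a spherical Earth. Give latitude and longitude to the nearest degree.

Convert each endpoint to a unit vector on the sphere (x = cos φ cos λ, y = cos φ sin λ, z = sin φ).
The central angle between the endpoints is δ = arccos(p₁·p₂) ≈ 2.133 rad (122.2°).
Interpolate at f = 1/2 with slerp weights a = sin((1−f)δ)/sin δ ≈ 1.035, b = sin(fδ)/sin δ ≈ 1.035.
p = a·p₁ + b·p₂ ≈ (-0.685, 0.314, 0.658); φ = arcsin(p_z) ≈ 41.11°, λ = atan2(p_y, p_x) ≈ 155.35°.

≈ (41°N, 155°E)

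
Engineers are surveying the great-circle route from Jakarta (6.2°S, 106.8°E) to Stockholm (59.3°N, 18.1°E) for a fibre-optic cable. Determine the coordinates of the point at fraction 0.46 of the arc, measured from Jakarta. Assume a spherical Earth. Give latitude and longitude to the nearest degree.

From cos δ = sin φ₁ sin φ₂ + cos φ₁ cos φ₂ cos Δλ, the central angle is δ ≈ 1.652 rad (94.7°).
Interpolate at f = 0.46 with slerp weights a = sin((1−f)δ)/sin δ ≈ 0.781, b = sin(fδ)/sin δ ≈ 0.691.
p = a·p₁ + b·p₂ ≈ (0.111, 0.853, 0.510); φ = arcsin(p_z) ≈ 30.66°, λ = atan2(p_y, p_x) ≈ 82.58°.

≈ 31°N, 83°E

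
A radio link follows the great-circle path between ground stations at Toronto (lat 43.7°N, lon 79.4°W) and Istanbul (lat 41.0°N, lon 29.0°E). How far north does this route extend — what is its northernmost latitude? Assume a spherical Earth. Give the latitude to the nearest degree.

The great circle lies in the plane with unit normal n̂ = (p₁ × p₂)/|p₁ × p₂|.
Here n̂_z ≈ +0.539; the vertex latitude is φ_max = arccos|n̂_z| ≈ 57.4°.
Check via Clairaut: cos φ_max = |cos φ₁| · sin C = cos(43.7°)·sin(48.3°) ≈ 0.539, again giving ≈ 57.4°.

≈ 57°N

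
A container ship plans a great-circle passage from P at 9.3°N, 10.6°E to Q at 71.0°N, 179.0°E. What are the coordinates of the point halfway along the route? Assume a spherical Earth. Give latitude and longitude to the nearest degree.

Write both endpoints as unit vectors p₁, p₂ with components (cos φ cos λ, cos φ sin λ, sin φ).
The central angle between the endpoints is δ = arccos(p₁·p₂) ≈ 1.733 rad (99.3°).
Interpolate at f = 1/2 with slerp weights a = sin((1−f)δ)/sin δ ≈ 0.772, b = sin(fδ)/sin δ ≈ 0.772.
p = a·p₁ + b·p₂ ≈ (0.498, 0.145, 0.855); φ = arcsin(p_z) ≈ 58.78°, λ = atan2(p_y, p_x) ≈ 16.20°.

≈ 59°N, 16°E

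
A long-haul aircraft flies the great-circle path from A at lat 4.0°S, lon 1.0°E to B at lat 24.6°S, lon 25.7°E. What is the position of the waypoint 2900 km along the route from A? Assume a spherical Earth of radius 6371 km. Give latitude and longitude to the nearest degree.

Convert each endpoint to a unit vector on the sphere (x = cos φ cos λ, y = cos φ sin λ, z = sin φ).
The central angle between the endpoints is δ = arccos(p₁·p₂) ≈ 0.549 rad (31.5°). The total great-circle distance is δ·R ≈ 0.549 × 6371 ≈ 3497 km, so the target fraction is f = 2900/3497 ≈ 0.829.
Interpolate at f ≈ 0.829 with slerp weights a = sin((1−f)δ)/sin δ ≈ 0.179, b = sin(fδ)/sin δ ≈ 0.843.
p = a·p₁ + b·p₂ ≈ (0.869, 0.335, -0.363); φ = arcsin(p_z) ≈ -21.30°, λ = atan2(p_y, p_x) ≈ 21.10°.

≈ lat 21°S, lon 21°E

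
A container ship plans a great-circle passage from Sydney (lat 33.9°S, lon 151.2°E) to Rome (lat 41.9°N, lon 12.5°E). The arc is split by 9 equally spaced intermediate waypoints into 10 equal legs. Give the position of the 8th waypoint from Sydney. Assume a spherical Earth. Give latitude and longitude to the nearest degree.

Convert each endpoint to a unit vector on the sphere (x = cos φ cos λ, y = cos φ sin λ, z = sin φ).
The central angle between the endpoints is δ = arccos(p₁·p₂) ≈ 2.562 rad (146.8°).
Interpolate at f = 8/10 with slerp weights a = sin((1−f)δ)/sin δ ≈ 0.895, b = sin(fδ)/sin δ ≈ 1.620.
p = a·p₁ + b·p₂ ≈ (0.526, 0.619, 0.583); φ = arcsin(p_z) ≈ 35.66°, λ = atan2(p_y, p_x) ≈ 49.61°.

≈ lat 36°N, lon 50°E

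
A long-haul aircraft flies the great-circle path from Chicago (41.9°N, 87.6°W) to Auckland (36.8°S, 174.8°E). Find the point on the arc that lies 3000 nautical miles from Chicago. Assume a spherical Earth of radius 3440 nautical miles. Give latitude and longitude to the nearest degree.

The haversine formula gives a central angle δ ≈ 2.070 rad (118.6°) between the endpoints. The total great-circle distance is δ·R ≈ 2.070 × 3440 ≈ 7121 nmi, so the target fraction is f = 3000/7121 ≈ 0.421.
Interpolate at f ≈ 0.421 with slerp weights a = sin((1−f)δ)/sin δ ≈ 1.061, b = sin(fδ)/sin δ ≈ 0.872.
p = a·p₁ + b·p₂ ≈ (-0.662, -0.726, 0.186); φ = arcsin(p_z) ≈ 10.72°, λ = atan2(p_y, p_x) ≈ -132.39°.

≈ 11°N, 132°W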